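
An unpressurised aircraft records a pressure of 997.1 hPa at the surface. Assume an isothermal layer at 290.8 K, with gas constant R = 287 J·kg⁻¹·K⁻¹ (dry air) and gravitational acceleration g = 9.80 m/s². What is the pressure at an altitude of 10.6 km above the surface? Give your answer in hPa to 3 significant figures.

Scale height: H = RT/g = 287 × 290.8 / 9.80 = 8516.3 m.
Barometric formula: P = P₀ exp(−z/H).
z/H = 10600/8516.3 = 1.2447; exp(−1.2447) = 0.28803.
P = 997.1 × 0.28803 = 287.19 hPa.

P ≈ 287 hPa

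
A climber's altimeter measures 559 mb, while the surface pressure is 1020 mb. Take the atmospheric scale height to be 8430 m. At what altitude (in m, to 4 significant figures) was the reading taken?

z ≈ 5070 m

Invert the barometric formula: z = H ln(P₀/P).
P₀/P = 1020/559 = 1.8247; ln(1.8247) = 0.60142.
z = 8430.0 × 0.60142 = 5070.0 m.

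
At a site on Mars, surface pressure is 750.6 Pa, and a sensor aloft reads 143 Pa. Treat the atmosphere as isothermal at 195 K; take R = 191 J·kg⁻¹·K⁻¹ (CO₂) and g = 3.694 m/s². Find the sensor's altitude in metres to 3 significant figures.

z ≈ 16700 m

Scale height: H = RT/g = 191 × 195 / 3.694 = 10083 m.
Invert the barometric formula: z = H ln(P₀/P).
P₀/P = 750.6/143 = 5.2490; ln(5.2490) = 1.6580.
z = 10083 × 1.6580 = 16718 m.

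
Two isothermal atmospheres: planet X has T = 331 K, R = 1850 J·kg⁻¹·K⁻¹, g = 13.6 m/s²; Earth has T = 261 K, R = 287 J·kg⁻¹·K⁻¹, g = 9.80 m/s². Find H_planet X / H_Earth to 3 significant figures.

H = RT/g for each body.
H_planet X = 1850 × 331 / 13.6 = 45026 m.
H_Earth = 287 × 261 / 9.80 = 7643.6 m.
H_planet X/H_Earth = 45026/7643.6 = 5.8907.

H_planet X/H_Earth ≈ 5.89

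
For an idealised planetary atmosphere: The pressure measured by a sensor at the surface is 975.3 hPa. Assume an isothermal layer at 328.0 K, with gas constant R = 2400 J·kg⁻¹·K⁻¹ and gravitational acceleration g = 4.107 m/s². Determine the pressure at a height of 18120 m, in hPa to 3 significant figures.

Scale height: H = RT/g = 2400 × 328.0 / 4.107 = 191670 m.
Barometric formula: P = P₀ exp(−z/H).
z/H = 18120/191670 = 0.094537; exp(−0.094537) = 0.90979.
P = 975.3 × 0.90979 = 887.32 hPa.

P ≈ 887 hPa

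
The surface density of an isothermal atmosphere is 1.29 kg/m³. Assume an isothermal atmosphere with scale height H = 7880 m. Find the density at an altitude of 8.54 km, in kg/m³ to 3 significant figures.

In an isothermal atmosphere, density decays like pressure: ρ = ρ₀ exp(−z/H).
z/H = 8540.0/7880.0 = 1.0838; exp(−1.0838) = 0.33831.
ρ = 1.29 × 0.33831 = 0.43642 kg/m³.

ρ ≈ 0.436 kg/m³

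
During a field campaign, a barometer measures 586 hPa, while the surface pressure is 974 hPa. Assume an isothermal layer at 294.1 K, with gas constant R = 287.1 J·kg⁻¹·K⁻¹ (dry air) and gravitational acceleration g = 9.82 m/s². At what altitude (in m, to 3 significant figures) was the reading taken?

z ≈ 4370 m

Scale height: H = RT/g = 287.1 × 294.1 / 9.82 = 8598.4 m.
Invert the barometric formula: z = H ln(P₀/P).
P₀/P = 974/586 = 1.6621; ln(1.6621) = 0.50808.
z = 8598.4 × 0.50808 = 4368.7 m.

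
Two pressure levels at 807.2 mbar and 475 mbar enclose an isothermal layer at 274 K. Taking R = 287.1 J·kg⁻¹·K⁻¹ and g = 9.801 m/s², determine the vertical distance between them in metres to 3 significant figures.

Hypsometric equation: Δz = (R T̄/g) ln(P₁/P₂).
R T̄/g = 287.1 × 274 / 9.801 = 8026.3 m.
ln(807.2/475) = ln(1.6994) = 0.53028.
Δz = 8026.3 × 0.53028 = 4256.2 m.

Δz ≈ 4260 m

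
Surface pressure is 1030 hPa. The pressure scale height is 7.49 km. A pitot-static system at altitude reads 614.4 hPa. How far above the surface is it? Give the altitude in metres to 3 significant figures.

z ≈ 3870 m

Invert the barometric formula: z = H ln(P₀/P).
P₀/P = 1030/614.4 = 1.6764; ln(1.6764) = 0.51665.
z = 7490.0 × 0.51665 = 3869.7 m.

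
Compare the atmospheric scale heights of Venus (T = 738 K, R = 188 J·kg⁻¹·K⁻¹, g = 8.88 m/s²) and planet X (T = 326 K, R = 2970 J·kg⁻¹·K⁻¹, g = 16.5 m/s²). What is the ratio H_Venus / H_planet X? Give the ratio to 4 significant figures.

H = RT/g for each body.
H_Venus = 188 × 738 / 8.88 = 15624 m.
H_planet X = 2970 × 326 / 16.5 = 58680 m.
H_Venus/H_planet X = 15624/58680 = 0.26626.

H_Venus/H_planet X ≈ 0.2663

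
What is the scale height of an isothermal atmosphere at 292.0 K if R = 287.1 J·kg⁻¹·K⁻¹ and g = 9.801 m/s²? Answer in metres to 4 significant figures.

H ≈ 8554 m

The scale height of an isothermal atmosphere is H = RT/g.
H = 287.1 × 292.0 / 9.801 = 83833/9.801 = 8553.5 m.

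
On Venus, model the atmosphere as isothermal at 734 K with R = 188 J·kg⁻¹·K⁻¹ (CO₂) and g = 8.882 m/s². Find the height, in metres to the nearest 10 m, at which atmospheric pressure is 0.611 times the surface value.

z ≈ 7650 m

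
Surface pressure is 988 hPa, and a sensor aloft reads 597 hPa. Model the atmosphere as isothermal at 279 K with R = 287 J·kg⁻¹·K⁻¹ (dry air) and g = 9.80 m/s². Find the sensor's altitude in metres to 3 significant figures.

z ≈ 4120 m

Scale height: H = RT/g = 287 × 279 / 9.80 = 8170.7 m.
Invert the barometric formula: z = H ln(P₀/P).
P₀/P = 988/597 = 1.6549; ln(1.6549) = 0.50374.
z = 8170.7 × 0.50374 = 4115.9 m.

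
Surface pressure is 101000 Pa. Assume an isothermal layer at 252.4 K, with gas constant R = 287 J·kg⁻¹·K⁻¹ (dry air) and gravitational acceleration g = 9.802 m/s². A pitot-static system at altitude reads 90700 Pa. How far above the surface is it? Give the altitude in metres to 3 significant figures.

z ≈ 795 m

Scale height: H = RT/g = 287 × 252.4 / 9.802 = 7390.2 m.
Invert the barometric formula: z = H ln(P₀/P).
P₀/P = 101000/90700 = 1.1136; ln(1.1136) = 0.10760.
z = 7390.2 × 0.10760 = 795.19 m.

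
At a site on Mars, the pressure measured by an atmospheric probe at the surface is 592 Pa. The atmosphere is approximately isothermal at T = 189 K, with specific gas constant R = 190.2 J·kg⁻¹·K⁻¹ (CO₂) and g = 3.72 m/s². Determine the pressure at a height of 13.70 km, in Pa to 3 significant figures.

P ≈ 143 Pa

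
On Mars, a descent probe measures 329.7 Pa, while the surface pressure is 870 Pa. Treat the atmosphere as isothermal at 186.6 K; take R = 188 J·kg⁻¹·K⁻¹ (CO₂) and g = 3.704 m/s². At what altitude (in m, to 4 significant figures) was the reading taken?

z ≈ 9190 m

Scale height: H = RT/g = 188 × 186.6 / 3.704 = 9471.1 m.
Invert the barometric formula: z = H ln(P₀/P).
P₀/P = 870/329.7 = 2.6388; ln(2.6388) = 0.97032.
z = 9471.1 × 0.97032 = 9190.0 m.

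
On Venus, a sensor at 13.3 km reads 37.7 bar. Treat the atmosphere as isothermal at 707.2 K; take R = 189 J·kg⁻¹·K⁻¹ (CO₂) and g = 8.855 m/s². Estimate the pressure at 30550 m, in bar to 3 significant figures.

P ≈ 12.0 bar

Scale height: H = RT/g = 189 × 707.2 / 8.855 = 15094 m.
Between two levels, P₂ = P₁ exp(−Δz/H) with Δz = z₂ − z₁.
Δz = 30550 − 13300 = 17250 m; Δz/H = 17250/15094 = 1.1428.
P₂ = 37.7 × exp(−1.1428) = 37.7 × 0.31892 = 12.023 bar.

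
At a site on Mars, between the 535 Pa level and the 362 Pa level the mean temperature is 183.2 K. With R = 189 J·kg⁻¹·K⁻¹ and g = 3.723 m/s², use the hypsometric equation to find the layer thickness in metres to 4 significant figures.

Hypsometric equation: Δz = (R T̄/g) ln(P₁/P₂).
R T̄/g = 189 × 183.2 / 3.723 = 9300.2 m.
ln(535/362) = ln(1.4779) = 0.39062.
Δz = 9300.2 × 0.39062 = 3632.8 m.

Δz ≈ 3633 m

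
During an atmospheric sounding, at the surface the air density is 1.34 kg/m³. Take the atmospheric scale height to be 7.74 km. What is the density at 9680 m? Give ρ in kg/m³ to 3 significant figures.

In an isothermal atmosphere, density decays like pressure: ρ = ρ₀ exp(−z/H).
z/H = 9680.0/7740.0 = 1.2506; exp(−1.2506) = 0.28633.
ρ = 1.34 × 0.28633 = 0.38368 kg/m³.

ρ ≈ 0.384 kg/m³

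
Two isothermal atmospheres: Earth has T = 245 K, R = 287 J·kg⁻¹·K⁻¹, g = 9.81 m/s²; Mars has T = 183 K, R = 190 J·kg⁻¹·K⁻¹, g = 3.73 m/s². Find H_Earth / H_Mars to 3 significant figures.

H = RT/g for each body.
H_Earth = 287 × 245 / 9.81 = 7167.7 m.
H_Mars = 190 × 183 / 3.73 = 9321.7 m.
H_Earth/H_Mars = 7167.7/9321.7 = 0.76893.

H_Earth/H_Mars ≈ 0.769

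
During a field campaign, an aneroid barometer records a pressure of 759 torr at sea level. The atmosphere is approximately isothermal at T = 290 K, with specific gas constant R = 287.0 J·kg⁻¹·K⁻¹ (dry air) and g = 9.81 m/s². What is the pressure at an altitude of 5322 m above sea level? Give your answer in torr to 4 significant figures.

P ≈ 405.3 torr

Scale height: H = RT/g = 287.0 × 290 / 9.81 = 8484.2 m.
Barometric formula: P = P₀ exp(−z/H).
z/H = 5322.0/8484.2 = 0.62728; exp(−0.62728) = 0.53404.
P = 759 × 0.53404 = 405.34 torr.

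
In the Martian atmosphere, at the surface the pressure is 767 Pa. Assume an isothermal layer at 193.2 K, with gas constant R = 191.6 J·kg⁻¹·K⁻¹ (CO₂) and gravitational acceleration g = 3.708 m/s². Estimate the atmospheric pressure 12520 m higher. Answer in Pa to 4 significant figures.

Scale height: H = RT/g = 191.6 × 193.2 / 3.708 = 9983.0 m.
Barometric formula: P = P₀ exp(−z/H).
z/H = 12520/9983.0 = 1.2541; exp(−1.2541) = 0.28533.
P = 767 × 0.28533 = 218.85 Pa.

P ≈ 218.8 Pa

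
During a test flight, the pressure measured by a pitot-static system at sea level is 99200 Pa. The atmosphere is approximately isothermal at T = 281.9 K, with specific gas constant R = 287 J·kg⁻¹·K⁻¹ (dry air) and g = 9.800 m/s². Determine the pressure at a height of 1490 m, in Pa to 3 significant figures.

Scale height: H = RT/g = 287 × 281.9 / 9.800 = 8255.6 m.
Barometric formula: P = P₀ exp(−z/H).
z/H = 1490.0/8255.6 = 0.18048; exp(−0.18048) = 0.83487.
P = 99200 × 0.83487 = 82819 Pa.

P ≈ 82800 Pa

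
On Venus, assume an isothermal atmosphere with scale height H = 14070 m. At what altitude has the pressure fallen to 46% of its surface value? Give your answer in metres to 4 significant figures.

Set P/P₀ = exp(−z/H) = 0.46, so z = −H ln(0.46).
−ln(0.46) = 0.77653; z = 14070 × 0.77653 = 10926 m.

z ≈ 10930 m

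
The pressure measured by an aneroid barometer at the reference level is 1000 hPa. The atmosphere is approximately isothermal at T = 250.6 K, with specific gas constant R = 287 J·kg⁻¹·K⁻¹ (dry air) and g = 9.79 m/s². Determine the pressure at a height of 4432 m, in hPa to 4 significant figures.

Scale height: H = RT/g = 287 × 250.6 / 9.79 = 7346.5 m.
Barometric formula: P = P₀ exp(−z/H).
z/H = 4432.0/7346.5 = 0.60328; exp(−0.60328) = 0.54701.
P = 1000 × 0.54701 = 547.01 hPa.

P ≈ 547.0 hPa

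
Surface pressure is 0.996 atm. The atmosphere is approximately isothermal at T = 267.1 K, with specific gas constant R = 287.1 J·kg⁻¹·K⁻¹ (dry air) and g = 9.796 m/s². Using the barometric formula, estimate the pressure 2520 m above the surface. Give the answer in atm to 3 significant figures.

P ≈ 0.722 atm

Scale height: H = RT/g = 287.1 × 267.1 / 9.796 = 7828.1 m.
Barometric formula: P = P₀ exp(−z/H).
z/H = 2520.0/7828.1 = 0.32192; exp(−0.32192) = 0.72476.
P = 0.996 × 0.72476 = 0.72186 atm.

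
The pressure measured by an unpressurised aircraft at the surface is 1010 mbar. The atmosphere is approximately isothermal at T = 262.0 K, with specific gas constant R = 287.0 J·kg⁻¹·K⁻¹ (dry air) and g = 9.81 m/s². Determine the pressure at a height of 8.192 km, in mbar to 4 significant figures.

Scale height: H = RT/g = 287.0 × 262.0 / 9.81 = 7665.0 m.
Barometric formula: P = P₀ exp(−z/H).
z/H = 8192.0/7665.0 = 1.0688; exp(−1.0688) = 0.34342.
P = 1010 × 0.34342 = 346.85 mbar.

P ≈ 346.9 mbar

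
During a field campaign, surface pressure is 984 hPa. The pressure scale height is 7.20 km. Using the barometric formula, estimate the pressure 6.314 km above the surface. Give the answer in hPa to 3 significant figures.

P ≈ 409 hPa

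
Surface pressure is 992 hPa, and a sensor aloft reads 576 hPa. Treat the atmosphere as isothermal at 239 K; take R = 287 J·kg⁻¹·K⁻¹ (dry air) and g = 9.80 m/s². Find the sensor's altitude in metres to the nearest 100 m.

z ≈ 3800 m

Scale height: H = RT/g = 287 × 239 / 9.80 = 6999.3 m.
Invert the barometric formula: z = H ln(P₀/P).
P₀/P = 992/576 = 1.7222; ln(1.7222) = 0.54360.
z = 6999.3 × 0.54360 = 3804.8 m.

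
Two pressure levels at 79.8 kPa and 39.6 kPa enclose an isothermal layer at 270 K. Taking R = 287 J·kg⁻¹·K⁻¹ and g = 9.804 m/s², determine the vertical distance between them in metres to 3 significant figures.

Δz ≈ 5540 m

Hypsometric equation: Δz = (R T̄/g) ln(P₁/P₂).
R T̄/g = 287 × 270 / 9.804 = 7903.9 m.
ln(79.8/39.6) = ln(2.0152) = 0.70072.
Δz = 7903.9 × 0.70072 = 5538.4 m.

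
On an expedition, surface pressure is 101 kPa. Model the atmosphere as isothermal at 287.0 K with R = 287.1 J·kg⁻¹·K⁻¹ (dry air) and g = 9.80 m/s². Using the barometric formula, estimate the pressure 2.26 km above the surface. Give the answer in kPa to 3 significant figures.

P ≈ 77.2 kPa

Scale height: H = RT/g = 287.1 × 287.0 / 9.80 = 8407.9 m.
Barometric formula: P = P₀ exp(−z/H).
z/H = 2260.0/8407.9 = 0.26879; exp(−0.26879) = 0.76430.
P = 101 × 0.76430 = 77.194 kPa.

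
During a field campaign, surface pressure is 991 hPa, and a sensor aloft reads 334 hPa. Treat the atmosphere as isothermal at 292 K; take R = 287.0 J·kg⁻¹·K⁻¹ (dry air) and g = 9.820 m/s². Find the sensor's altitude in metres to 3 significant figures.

Scale height: H = RT/g = 287.0 × 292 / 9.820 = 8534.0 m.
Invert the barometric formula: z = H ln(P₀/P).
P₀/P = 991/334 = 2.9671; ln(2.9671) = 1.0876.
z = 8534.0 × 1.0876 = 9281.6 m.

z ≈ 9280 m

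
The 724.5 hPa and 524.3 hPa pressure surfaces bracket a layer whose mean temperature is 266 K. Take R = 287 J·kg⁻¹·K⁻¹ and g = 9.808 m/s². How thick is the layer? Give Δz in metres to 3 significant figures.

Δz ≈ 2520 m

Hypsometric equation: Δz = (R T̄/g) ln(P₁/P₂).
R T̄/g = 287 × 266 / 9.808 = 7783.6 m.
ln(724.5/524.3) = ln(1.3818) = 0.32339.
Δz = 7783.6 × 0.32339 = 2517.1 m.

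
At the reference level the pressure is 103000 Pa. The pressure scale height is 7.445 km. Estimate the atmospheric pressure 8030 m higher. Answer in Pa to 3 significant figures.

Barometric formula: P = P₀ exp(−z/H).
z/H = 8030.0/7445.0 = 1.0786; exp(−1.0786) = 0.34007.
P = 103000 × 0.34007 = 35027 Pa.

P ≈ 35000 Pa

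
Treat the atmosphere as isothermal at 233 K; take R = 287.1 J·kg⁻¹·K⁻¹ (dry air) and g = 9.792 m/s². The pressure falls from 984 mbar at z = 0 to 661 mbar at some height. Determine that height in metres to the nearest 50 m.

z ≈ 2700 m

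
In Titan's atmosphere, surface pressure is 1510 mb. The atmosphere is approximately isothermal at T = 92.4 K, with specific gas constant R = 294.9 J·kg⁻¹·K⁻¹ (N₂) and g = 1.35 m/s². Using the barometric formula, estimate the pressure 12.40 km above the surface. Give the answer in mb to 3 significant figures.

Scale height: H = RT/g = 294.9 × 92.4 / 1.35 = 20184 m.
Barometric formula: P = P₀ exp(−z/H).
z/H = 12400/20184 = 0.61435; exp(−0.61435) = 0.54099.
P = 1510 × 0.54099 = 816.89 mb.

P ≈ 817 mb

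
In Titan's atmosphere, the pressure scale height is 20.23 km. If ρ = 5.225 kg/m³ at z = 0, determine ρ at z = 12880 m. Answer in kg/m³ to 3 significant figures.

ρ ≈ 2.76 kg/m³

In an isothermal atmosphere, density decays like pressure: ρ = ρ₀ exp(−z/H).
z/H = 12880/20230 = 0.63668; exp(−0.63668) = 0.52905.
ρ = 5.225 × 0.52905 = 2.7643 kg/m³.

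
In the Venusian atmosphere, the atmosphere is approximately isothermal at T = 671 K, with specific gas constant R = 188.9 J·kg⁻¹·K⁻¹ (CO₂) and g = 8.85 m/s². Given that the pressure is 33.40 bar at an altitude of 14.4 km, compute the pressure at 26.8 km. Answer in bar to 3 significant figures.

P ≈ 14.1 bar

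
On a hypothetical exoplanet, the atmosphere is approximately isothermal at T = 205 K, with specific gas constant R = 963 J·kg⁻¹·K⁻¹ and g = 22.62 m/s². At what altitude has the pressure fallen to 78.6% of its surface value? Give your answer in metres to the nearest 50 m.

Scale height: H = RT/g = 963 × 205 / 22.62 = 8727.5 m.
Set P/P₀ = exp(−z/H) = 0.786, so z = −H ln(0.786).
−ln(0.786) = 0.24080; z = 8727.5 × 0.24080 = 2101.6 m.

z ≈ 2100 m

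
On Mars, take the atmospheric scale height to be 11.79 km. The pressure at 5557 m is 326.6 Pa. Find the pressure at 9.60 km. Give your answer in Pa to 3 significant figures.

P ≈ 232 Pa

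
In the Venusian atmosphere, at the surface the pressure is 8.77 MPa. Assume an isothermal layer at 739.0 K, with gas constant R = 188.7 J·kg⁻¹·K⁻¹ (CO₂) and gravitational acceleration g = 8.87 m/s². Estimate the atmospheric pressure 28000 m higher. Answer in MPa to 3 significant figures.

P ≈ 1.48 MPa

Scale height: H = RT/g = 188.7 × 739.0 / 8.87 = 15721 m.
Barometric formula: P = P₀ exp(−z/H).
z/H = 28000/15721 = 1.7811; exp(−1.7811) = 0.16845.
P = 8.77 × 0.16845 = 1.4773 MPa.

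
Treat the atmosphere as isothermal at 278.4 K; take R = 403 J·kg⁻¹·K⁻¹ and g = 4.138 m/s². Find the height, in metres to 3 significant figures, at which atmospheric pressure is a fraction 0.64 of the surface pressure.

Scale height: H = RT/g = 403 × 278.4 / 4.138 = 27113 m.
Set P/P₀ = exp(−z/H) = 0.64, so z = −H ln(0.64).
−ln(0.64) = 0.44629; z = 27113 × 0.44629 = 12100 m.

z ≈ 12100 m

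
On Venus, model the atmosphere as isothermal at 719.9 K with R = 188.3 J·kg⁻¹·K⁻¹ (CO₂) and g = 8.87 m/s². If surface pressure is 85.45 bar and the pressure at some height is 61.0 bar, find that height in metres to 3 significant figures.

z ≈ 5150 m

Scale height: H = RT/g = 188.3 × 719.9 / 8.87 = 15283 m.
Invert the barometric formula: z = H ln(P₀/P).
P₀/P = 85.45/61.0 = 1.4008; ln(1.4008) = 0.33704.
z = 15283 × 0.33704 = 5151.0 m.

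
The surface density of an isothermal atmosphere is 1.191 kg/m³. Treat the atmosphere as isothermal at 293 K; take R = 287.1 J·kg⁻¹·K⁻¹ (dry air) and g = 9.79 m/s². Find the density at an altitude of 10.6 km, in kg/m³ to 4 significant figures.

Scale height: H = RT/g = 287.1 × 293 / 9.79 = 8592.5 m.
In an isothermal atmosphere, density decays like pressure: ρ = ρ₀ exp(−z/H).
z/H = 10600/8592.5 = 1.2336; exp(−1.2336) = 0.29124.
ρ = 1.191 × 0.29124 = 0.34687 kg/m³.

ρ ≈ 0.3469 kg/m³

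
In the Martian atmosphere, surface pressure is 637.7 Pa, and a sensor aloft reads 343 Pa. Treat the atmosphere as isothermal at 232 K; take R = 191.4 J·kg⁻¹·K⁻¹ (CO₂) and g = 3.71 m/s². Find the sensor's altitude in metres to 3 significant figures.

Scale height: H = RT/g = 191.4 × 232 / 3.71 = 11969 m.
Invert the barometric formula: z = H ln(P₀/P).
P₀/P = 637.7/343 = 1.8592; ln(1.8592) = 0.62015.
z = 11969 × 0.62015 = 7422.6 m.

z ≈ 7420 m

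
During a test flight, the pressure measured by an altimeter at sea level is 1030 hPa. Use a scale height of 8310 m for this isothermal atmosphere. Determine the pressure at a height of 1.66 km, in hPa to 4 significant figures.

Barometric formula: P = P₀ exp(−z/H).
z/H = 1660.0/8310.0 = 0.19976; exp(−0.19976) = 0.81893.
P = 1030 × 0.81893 = 843.50 hPa.

P ≈ 843.5 hPa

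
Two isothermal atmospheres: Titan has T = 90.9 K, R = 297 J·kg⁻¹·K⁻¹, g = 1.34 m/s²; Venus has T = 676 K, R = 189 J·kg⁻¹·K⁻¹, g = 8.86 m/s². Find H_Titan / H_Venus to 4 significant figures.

H = RT/g for each body.
H_Titan = 297 × 90.9 / 1.34 = 20147 m.
H_Venus = 189 × 676 / 8.86 = 14420 m.
H_Titan/H_Venus = 20147/14420 = 1.3972.

H_Titan/H_Venus ≈ 1.397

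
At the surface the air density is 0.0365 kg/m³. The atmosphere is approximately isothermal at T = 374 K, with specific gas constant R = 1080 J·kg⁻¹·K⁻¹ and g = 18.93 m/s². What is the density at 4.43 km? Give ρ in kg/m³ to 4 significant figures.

ρ ≈ 0.02966 kg/m³

Scale height: H = RT/g = 1080 × 374 / 18.93 = 21338 m.
In an isothermal atmosphere, density decays like pressure: ρ = ρ₀ exp(−z/H).
z/H = 4430.0/21338 = 0.20761; exp(−0.20761) = 0.81252.
ρ = 0.0365 × 0.81252 = 0.029657 kg/m³.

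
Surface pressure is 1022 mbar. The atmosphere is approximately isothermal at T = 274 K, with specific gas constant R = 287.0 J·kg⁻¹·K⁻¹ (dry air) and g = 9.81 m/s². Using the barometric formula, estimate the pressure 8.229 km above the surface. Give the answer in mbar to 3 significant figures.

P ≈ 366 mbar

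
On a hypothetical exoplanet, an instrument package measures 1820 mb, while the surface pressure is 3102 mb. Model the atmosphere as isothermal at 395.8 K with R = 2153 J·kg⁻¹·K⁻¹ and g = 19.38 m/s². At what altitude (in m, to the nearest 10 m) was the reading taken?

z ≈ 23450 m

Scale height: H = RT/g = 2153 × 395.8 / 19.38 = 43971 m.
Invert the barometric formula: z = H ln(P₀/P).
P₀/P = 3102/1820 = 1.7044; ln(1.7044) = 0.53321.
z = 43971 × 0.53321 = 23446 m.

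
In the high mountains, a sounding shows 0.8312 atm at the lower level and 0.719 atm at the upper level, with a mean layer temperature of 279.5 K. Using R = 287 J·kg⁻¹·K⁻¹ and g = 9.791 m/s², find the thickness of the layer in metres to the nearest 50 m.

Δz ≈ 1200 m

Hypsometric equation: Δz = (R T̄/g) ln(P₁/P₂).
R T̄/g = 287 × 279.5 / 9.791 = 8192.9 m.
ln(0.8312/0.719) = ln(1.1561) = 0.14505.
Δz = 8192.9 × 0.14505 = 1188.4 m.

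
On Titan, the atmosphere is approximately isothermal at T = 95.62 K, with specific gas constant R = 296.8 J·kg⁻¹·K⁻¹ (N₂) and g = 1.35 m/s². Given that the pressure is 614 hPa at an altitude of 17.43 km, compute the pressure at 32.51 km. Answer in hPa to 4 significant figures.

P ≈ 299.7 hPa

Scale height: H = RT/g = 296.8 × 95.62 / 1.35 = 21022 m.
Between two levels, P₂ = P₁ exp(−Δz/H) with Δz = z₂ − z₁.
Δz = 32510 − 17430 = 15080 m; Δz/H = 15080/21022 = 0.71734.
P₂ = 614 × exp(−0.71734) = 614 × 0.48805 = 299.66 hPa.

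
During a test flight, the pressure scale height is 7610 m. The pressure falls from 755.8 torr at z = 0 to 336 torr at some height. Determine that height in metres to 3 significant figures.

Invert the barometric formula: z = H ln(P₀/P).
P₀/P = 755.8/336 = 2.2494; ln(2.2494) = 0.81066.
z = 7610.0 × 0.81066 = 6169.1 m.

z ≈ 6170 m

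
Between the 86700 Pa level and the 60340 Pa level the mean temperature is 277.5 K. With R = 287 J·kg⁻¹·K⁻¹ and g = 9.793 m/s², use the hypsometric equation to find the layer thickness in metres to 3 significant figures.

Δz ≈ 2950 m

Hypsometric equation: Δz = (R T̄/g) ln(P₁/P₂).
R T̄/g = 287 × 277.5 / 9.793 = 8132.6 m.
ln(86700/60340) = ln(1.4369) = 0.36249.
Δz = 8132.6 × 0.36249 = 2948.0 m.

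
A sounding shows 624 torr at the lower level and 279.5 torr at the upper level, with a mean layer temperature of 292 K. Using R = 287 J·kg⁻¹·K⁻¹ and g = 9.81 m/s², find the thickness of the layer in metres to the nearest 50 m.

Hypsometric equation: Δz = (R T̄/g) ln(P₁/P₂).
R T̄/g = 287 × 292 / 9.81 = 8542.7 m.
ln(624/279.5) = ln(2.2326) = 0.80317.
Δz = 8542.7 × 0.80317 = 6861.2 m.

Δz ≈ 6850 m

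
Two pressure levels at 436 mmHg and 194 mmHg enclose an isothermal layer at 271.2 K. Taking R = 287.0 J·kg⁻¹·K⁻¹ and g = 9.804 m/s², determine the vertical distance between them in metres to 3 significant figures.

Hypsometric equation: Δz = (R T̄/g) ln(P₁/P₂).
R T̄/g = 287.0 × 271.2 / 9.804 = 7939.0 m.
ln(436/194) = ln(2.2474) = 0.80977.
Δz = 7939.0 × 0.80977 = 6428.8 m.

Δz ≈ 6430 m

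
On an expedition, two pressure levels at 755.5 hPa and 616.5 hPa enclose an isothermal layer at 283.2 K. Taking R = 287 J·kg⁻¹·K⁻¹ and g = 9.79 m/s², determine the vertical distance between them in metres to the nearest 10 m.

Hypsometric equation: Δz = (R T̄/g) ln(P₁/P₂).
R T̄/g = 287 × 283.2 / 9.79 = 8302.2 m.
ln(755.5/616.5) = ln(1.2255) = 0.20335.
Δz = 8302.2 × 0.20335 = 1688.3 m.

Δz ≈ 1690 m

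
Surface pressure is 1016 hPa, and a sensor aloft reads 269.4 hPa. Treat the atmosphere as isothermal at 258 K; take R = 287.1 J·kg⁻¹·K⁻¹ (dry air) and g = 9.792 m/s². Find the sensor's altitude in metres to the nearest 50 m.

z ≈ 10050 m

Scale height: H = RT/g = 287.1 × 258 / 9.792 = 7564.5 m.
Invert the barometric formula: z = H ln(P₀/P).
P₀/P = 1016/269.4 = 3.7713; ln(3.7713) = 1.3274.
z = 7564.5 × 1.3274 = 10041 m.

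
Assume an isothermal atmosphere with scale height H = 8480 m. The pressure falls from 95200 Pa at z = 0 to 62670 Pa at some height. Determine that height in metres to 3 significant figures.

z ≈ 3550 m

Invert the barometric formula: z = H ln(P₀/P).
P₀/P = 95200/62670 = 1.5191; ln(1.5191) = 0.41812.
z = 8480.0 × 0.41812 = 3545.7 m.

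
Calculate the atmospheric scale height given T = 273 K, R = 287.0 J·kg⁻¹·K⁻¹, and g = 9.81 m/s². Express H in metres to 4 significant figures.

The scale height of an isothermal atmosphere is H = RT/g.
H = 287.0 × 273 / 9.81 = 78351/9.81 = 7986.9 m.

H ≈ 7987 m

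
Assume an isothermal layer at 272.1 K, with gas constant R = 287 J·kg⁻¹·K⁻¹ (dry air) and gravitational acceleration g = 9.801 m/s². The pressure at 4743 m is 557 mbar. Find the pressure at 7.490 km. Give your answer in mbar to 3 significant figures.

P ≈ 395 mbar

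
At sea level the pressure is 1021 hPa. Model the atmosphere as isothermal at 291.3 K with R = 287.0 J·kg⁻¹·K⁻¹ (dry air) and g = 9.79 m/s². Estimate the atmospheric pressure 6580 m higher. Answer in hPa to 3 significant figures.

P ≈ 472 hPa

Scale height: H = RT/g = 287.0 × 291.3 / 9.79 = 8539.6 m.
Barometric formula: P = P₀ exp(−z/H).
z/H = 6580.0/8539.6 = 0.77053; exp(−0.77053) = 0.46277.
P = 1021 × 0.46277 = 472.49 hPa.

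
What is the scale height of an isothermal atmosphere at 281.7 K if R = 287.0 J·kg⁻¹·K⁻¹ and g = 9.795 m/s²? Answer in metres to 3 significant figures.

The scale height of an isothermal atmosphere is H = RT/g.
H = 287.0 × 281.7 / 9.795 = 80848/9.795 = 8254.0 m.

H ≈ 8250 m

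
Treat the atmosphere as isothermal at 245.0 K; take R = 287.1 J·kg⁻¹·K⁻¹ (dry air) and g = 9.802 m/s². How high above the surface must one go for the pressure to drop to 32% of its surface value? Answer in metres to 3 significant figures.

Scale height: H = RT/g = 287.1 × 245.0 / 9.802 = 7176.0 m.
Set P/P₀ = exp(−z/H) = 0.32, so z = −H ln(0.32).
−ln(0.32) = 1.1394; z = 7176.0 × 1.1394 = 8176.3 m.

z ≈ 8180 m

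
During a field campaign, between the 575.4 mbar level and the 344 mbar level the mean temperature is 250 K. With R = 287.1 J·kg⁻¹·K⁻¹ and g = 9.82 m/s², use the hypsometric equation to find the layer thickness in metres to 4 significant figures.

Δz ≈ 3760 m

Hypsometric equation: Δz = (R T̄/g) ln(P₁/P₂).
R T̄/g = 287.1 × 250 / 9.82 = 7309.1 m.
ln(575.4/344) = ln(1.6727) = 0.51444.
Δz = 7309.1 × 0.51444 = 3760.1 m.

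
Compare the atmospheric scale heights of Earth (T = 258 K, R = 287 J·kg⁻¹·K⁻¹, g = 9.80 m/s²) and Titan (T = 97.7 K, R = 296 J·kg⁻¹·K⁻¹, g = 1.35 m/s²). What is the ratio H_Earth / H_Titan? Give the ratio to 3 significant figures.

H_Earth/H_Titan ≈ 0.353

H = RT/g for each body.
H_Earth = 287 × 258 / 9.80 = 7555.7 m.
H_Titan = 296 × 97.7 / 1.35 = 21422 m.
H_Earth/H_Titan = 7555.7/21422 = 0.35271.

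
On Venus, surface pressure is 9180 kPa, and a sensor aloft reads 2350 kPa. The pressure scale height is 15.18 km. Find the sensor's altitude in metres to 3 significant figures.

Invert the barometric formula: z = H ln(P₀/P).
P₀/P = 9180/2350 = 3.9064; ln(3.9064) = 1.3626.
z = 15180 × 1.3626 = 20684 m.

z ≈ 20700 m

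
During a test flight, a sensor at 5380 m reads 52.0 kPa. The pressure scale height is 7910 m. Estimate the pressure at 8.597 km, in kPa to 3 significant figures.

P ≈ 34.6 kPa

Between two levels, P₂ = P₁ exp(−Δz/H) with Δz = z₂ − z₁.
Δz = 8597.0 − 5380.0 = 3217.0 m; Δz/H = 3217.0/7910.0 = 0.40670.
P₂ = 52.0 × exp(−0.40670) = 52.0 × 0.66584 = 34.624 kPa.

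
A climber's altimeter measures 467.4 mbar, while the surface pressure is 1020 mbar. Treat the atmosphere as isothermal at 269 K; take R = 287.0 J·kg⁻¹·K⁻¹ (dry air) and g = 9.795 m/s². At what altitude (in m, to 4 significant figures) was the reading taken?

Scale height: H = RT/g = 287.0 × 269 / 9.795 = 7881.9 m.
Invert the barometric formula: z = H ln(P₀/P).
P₀/P = 1020/467.4 = 2.1823; ln(2.1823) = 0.78038.
z = 7881.9 × 0.78038 = 6150.9 m.

z ≈ 6151 m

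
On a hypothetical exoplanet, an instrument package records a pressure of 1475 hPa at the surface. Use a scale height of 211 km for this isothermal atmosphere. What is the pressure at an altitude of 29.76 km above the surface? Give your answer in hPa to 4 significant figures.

P ≈ 1281 hPa

Barometric formula: P = P₀ exp(−z/H).
z/H = 29760/211000 = 0.14104; exp(−0.14104) = 0.86845.
P = 1475 × 0.86845 = 1281.0 hPa.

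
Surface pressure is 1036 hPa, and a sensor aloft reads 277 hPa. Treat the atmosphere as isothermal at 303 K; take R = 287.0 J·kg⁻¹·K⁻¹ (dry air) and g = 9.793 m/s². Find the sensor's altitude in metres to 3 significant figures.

z ≈ 11700 m

Scale height: H = RT/g = 287.0 × 303 / 9.793 = 8879.9 m.
Invert the barometric formula: z = H ln(P₀/P).
P₀/P = 1036/277 = 3.7401; ln(3.7401) = 1.3191.
z = 8879.9 × 1.3191 = 11713 m.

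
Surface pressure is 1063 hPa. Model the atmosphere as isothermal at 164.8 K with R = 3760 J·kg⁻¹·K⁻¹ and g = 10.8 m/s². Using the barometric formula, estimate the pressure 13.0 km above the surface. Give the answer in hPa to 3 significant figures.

Scale height: H = RT/g = 3760 × 164.8 / 10.8 = 57375 m.
Barometric formula: P = P₀ exp(−z/H).
z/H = 13000/57375 = 0.22658; exp(−0.22658) = 0.79726.
P = 1063 × 0.79726 = 847.49 hPa.

P ≈ 847 hPa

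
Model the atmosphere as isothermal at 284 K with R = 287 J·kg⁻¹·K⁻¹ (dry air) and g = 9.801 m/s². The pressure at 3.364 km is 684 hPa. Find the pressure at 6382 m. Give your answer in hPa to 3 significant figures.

P ≈ 476 hPa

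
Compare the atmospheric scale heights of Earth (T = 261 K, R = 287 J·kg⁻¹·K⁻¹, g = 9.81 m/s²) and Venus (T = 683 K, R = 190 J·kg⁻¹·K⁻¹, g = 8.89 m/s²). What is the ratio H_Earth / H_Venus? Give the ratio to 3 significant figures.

H_Earth/H_Venus ≈ 0.523

H = RT/g for each body.
H_Earth = 287 × 261 / 9.81 = 7635.8 m.
H_Venus = 190 × 683 / 8.89 = 14597 m.
H_Earth/H_Venus = 7635.8/14597 = 0.52311.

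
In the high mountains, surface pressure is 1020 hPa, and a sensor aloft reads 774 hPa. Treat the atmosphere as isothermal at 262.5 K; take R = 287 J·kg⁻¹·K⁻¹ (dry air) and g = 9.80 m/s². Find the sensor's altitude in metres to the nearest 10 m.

z ≈ 2120 m

Scale height: H = RT/g = 287 × 262.5 / 9.80 = 7687.5 m.
Invert the barometric formula: z = H ln(P₀/P).
P₀/P = 1020/774 = 1.3178; ln(1.3178) = 0.27596.
z = 7687.5 × 0.27596 = 2121.4 m.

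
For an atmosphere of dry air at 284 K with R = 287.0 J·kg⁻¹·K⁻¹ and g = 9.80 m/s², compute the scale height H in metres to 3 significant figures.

H ≈ 8320 m

The scale height of an isothermal atmosphere is H = RT/g.
H = 287.0 × 284 / 9.80 = 81508/9.80 = 8317.1 m.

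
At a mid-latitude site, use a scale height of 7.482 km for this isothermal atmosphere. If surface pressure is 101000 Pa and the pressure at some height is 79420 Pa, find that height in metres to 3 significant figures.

z ≈ 1800 m

Invert the barometric formula: z = H ln(P₀/P).
P₀/P = 101000/79420 = 1.2717; ln(1.2717) = 0.24035.
z = 7482.0 × 0.24035 = 1798.3 m.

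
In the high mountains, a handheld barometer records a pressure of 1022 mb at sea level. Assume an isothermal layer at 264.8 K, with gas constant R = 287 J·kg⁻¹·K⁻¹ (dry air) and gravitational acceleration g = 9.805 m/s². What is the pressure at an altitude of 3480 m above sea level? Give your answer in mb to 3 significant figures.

P ≈ 652 mb

Scale height: H = RT/g = 287 × 264.8 / 9.805 = 7750.9 m.
Barometric formula: P = P₀ exp(−z/H).
z/H = 3480.0/7750.9 = 0.44898; exp(−0.44898) = 0.63828.
P = 1022 × 0.63828 = 652.32 mb.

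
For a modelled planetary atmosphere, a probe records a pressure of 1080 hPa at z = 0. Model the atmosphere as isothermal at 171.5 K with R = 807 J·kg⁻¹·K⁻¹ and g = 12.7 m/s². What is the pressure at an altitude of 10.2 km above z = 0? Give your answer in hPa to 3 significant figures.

P ≈ 424 hPa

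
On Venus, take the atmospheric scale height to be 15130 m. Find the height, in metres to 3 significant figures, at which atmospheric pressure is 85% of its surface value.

z ≈ 2460 m

Set P/P₀ = exp(−z/H) = 0.85, so z = −H ln(0.85).
−ln(0.85) = 0.16252; z = 15130 × 0.16252 = 2458.9 m.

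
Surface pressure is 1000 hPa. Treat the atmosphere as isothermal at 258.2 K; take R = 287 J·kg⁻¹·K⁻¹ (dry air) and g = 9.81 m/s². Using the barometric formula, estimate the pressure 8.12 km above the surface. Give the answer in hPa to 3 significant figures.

Scale height: H = RT/g = 287 × 258.2 / 9.81 = 7553.9 m.
Barometric formula: P = P₀ exp(−z/H).
z/H = 8120.0/7553.9 = 1.0749; exp(−1.0749) = 0.34133.
P = 1000 × 0.34133 = 341.33 hPa.

P ≈ 341 hPa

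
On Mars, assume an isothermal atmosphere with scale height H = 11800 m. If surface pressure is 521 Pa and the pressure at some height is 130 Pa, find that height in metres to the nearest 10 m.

z ≈ 16380 m

Invert the barometric formula: z = H ln(P₀/P).
P₀/P = 521/130 = 4.0077; ln(4.0077) = 1.3882.
z = 11800 × 1.3882 = 16381 m.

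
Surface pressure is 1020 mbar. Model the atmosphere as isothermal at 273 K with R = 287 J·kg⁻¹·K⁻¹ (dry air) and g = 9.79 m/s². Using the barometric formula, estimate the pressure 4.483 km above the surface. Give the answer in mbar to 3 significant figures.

P ≈ 583 mbar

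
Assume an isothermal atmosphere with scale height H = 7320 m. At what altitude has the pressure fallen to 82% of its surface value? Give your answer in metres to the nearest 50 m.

z ≈ 1450 m

Set P/P₀ = exp(−z/H) = 0.82, so z = −H ln(0.82).
−ln(0.82) = 0.19845; z = 7320.0 × 0.19845 = 1452.7 m.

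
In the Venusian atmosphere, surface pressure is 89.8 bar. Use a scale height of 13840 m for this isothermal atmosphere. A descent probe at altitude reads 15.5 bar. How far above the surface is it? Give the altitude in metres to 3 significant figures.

z ≈ 24300 m

Invert the barometric formula: z = H ln(P₀/P).
P₀/P = 89.8/15.5 = 5.7935; ln(5.7935) = 1.7567.
z = 13840 × 1.7567 = 24313 m.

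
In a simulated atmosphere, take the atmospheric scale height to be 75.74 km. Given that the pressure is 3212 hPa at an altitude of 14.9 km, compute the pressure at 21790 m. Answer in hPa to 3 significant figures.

Between two levels, P₂ = P₁ exp(−Δz/H) with Δz = z₂ − z₁.
Δz = 21790 − 14900 = 6890.0 m; Δz/H = 6890.0/75740 = 0.090969.
P₂ = 3212 × exp(−0.090969) = 3212 × 0.91305 = 2932.7 hPa.

P ≈ 2930 hPa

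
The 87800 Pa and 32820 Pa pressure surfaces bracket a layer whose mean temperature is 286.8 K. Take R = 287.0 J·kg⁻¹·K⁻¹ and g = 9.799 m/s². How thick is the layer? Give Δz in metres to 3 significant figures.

Δz ≈ 8270 m

Hypsometric equation: Δz = (R T̄/g) ln(P₁/P₂).
R T̄/g = 287.0 × 286.8 / 9.799 = 8400.0 m.
ln(87800/32820) = ln(2.6752) = 0.98402.
Δz = 8400.0 × 0.98402 = 8265.8 m.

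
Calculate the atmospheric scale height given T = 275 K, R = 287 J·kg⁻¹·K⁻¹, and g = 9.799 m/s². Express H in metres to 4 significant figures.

H ≈ 8054 m

The scale height of an isothermal atmosphere is H = RT/g.
H = 287 × 275 / 9.799 = 78925/9.799 = 8054.4 m.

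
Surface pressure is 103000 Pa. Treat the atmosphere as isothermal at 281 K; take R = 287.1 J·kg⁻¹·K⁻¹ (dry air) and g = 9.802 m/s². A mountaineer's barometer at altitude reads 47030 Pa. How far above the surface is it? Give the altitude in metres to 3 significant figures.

z ≈ 6450 m

Scale height: H = RT/g = 287.1 × 281 / 9.802 = 8230.5 m.
Invert the barometric formula: z = H ln(P₀/P).
P₀/P = 103000/47030 = 2.1901; ln(2.1901) = 0.78395.
z = 8230.5 × 0.78395 = 6452.3 m.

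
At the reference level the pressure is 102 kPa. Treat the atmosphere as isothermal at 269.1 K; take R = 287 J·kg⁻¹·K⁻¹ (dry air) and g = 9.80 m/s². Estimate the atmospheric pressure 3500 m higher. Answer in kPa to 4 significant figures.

P ≈ 65.42 kPa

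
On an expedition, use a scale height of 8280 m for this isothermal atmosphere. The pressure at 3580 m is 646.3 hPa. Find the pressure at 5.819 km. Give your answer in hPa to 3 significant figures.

P ≈ 493 hPa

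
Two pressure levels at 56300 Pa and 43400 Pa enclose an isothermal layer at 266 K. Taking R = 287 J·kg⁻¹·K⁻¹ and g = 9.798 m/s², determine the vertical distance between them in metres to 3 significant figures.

Hypsometric equation: Δz = (R T̄/g) ln(P₁/P₂).
R T̄/g = 287 × 266 / 9.798 = 7791.6 m.
ln(56300/43400) = ln(1.2972) = 0.26021.
Δz = 7791.6 × 0.26021 = 2027.5 m.

Δz ≈ 2030 m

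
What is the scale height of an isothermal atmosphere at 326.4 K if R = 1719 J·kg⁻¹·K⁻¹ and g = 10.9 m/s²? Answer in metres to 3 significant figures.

H ≈ 51500 m

The scale height of an isothermal atmosphere is H = RT/g.
H = 1719 × 326.4 / 10.9 = 561080/10.9 = 51475 m.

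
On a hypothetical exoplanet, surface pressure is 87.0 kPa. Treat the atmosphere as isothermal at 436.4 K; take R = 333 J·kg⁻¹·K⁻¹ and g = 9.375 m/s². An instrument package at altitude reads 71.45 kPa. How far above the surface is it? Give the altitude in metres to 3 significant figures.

Scale height: H = RT/g = 333 × 436.4 / 9.375 = 15501 m.
Invert the barometric formula: z = H ln(P₀/P).
P₀/P = 87.0/71.45 = 1.2176; ln(1.2176) = 0.19688.
z = 15501 × 0.19688 = 3051.8 m.

z ≈ 3050 m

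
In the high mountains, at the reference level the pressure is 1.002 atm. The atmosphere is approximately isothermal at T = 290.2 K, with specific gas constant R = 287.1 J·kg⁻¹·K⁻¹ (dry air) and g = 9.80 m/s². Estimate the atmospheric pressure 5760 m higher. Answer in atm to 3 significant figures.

P ≈ 0.509 atm

Scale height: H = RT/g = 287.1 × 290.2 / 9.80 = 8501.7 m.
Barometric formula: P = P₀ exp(−z/H).
z/H = 5760.0/8501.7 = 0.67751; exp(−0.67751) = 0.50788.
P = 1.002 × 0.50788 = 0.50890 atm.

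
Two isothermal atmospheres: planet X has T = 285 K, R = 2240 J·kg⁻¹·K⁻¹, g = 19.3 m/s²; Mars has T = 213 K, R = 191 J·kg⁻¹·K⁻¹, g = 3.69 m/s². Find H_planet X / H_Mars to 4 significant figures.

H_planet X/H_Mars ≈ 3.000

H = RT/g for each body.
H_planet X = 2240 × 285 / 19.3 = 33078 m.
H_Mars = 191 × 213 / 3.69 = 11025 m.
H_planet X/H_Mars = 33078/11025 = 3.0003.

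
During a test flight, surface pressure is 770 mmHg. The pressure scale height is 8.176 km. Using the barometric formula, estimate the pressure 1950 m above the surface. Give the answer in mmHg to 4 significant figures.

P ≈ 606.6 mmHg

Barometric formula: P = P₀ exp(−z/H).
z/H = 1950.0/8176.0 = 0.23850; exp(−0.23850) = 0.78781.
P = 770 × 0.78781 = 606.61 mmHg.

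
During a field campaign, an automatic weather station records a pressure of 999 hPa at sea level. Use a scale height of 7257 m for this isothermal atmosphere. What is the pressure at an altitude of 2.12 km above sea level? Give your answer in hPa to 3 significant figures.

Barometric formula: P = P₀ exp(−z/H).
z/H = 2120.0/7257.0 = 0.29213; exp(−0.29213) = 0.74667.
P = 999 × 0.74667 = 745.92 hPa.

P ≈ 746 hPa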